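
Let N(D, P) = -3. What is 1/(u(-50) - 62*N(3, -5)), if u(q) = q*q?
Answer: 1/2686 ≈ 0.00037230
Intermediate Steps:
u(q) = q²
1/(u(-50) - 62*N(3, -5)) = 1/((-50)² - 62*(-3)) = 1/(2500 - 1*(-186)) = 1/(2500 + 186) = 1/2686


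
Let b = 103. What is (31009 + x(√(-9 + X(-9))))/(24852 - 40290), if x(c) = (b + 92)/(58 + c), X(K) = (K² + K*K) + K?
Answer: -434165/216132 ≈ -2.0088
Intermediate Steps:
X(K) = K + 2*K² (X(K) = (K² + K²) + K = 2*K² + K = K + 2*K²)
x(c) = 195/(58 + c) (x(c) = (103 + 92)/(58 + c) = 195/(58 + c))
(31009 + x(√(-9 + X(-9))))/(24852 - 40290) = (31009 + 195/(58 + √(-9 - 9*(1 + 2*(-9)))))/(24852 - 40290) = (31009 + 195/(58 + √(-9 - 9*(1 - 18))))/(-15438) = (31009 + 195/(58 + √(-9 - 9*(-17))))*(-1/15438) = (31009 + 195/(58 + √(-9 + 153)))*(-1/15438) = (31009 + 195/(58 + √144))*(-1/15438) = (31009 + 195/(58 + 12))*(-1/15438) = (31009 + 195/70)*(-1/15438) = (31009 + 195*(1/70))*(-1/15438) = (31009 + 39/14)*(-1/15438) = (434165/14)*(-1/15438) = -434165/216132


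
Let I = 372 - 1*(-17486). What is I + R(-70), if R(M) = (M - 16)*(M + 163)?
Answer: 9860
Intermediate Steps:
I = 17858 (I = 372 + 17486 = 17858)
R(M) = (-16 + M)*(163 + M)
I + R(-70) = 17858 + (-2608 + (-70)**2 + 147*(-70)) = 17858 + (-2608 + 4900 - 10290) = 17858 - 7998 = 9860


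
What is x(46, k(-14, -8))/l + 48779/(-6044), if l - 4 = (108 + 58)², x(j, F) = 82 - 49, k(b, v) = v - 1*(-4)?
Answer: -336037447/41643160 ≈ -8.0695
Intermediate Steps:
k(b, v) = 4 + v (k(b, v) = v + 4 = 4 + v)
x(j, F) = 33
l = 27560 (l = 4 + (108 + 58)² = 4 + 166² = 4 + 27556 = 27560)
x(46, k(-14, -8))/l + 48779/(-6044) = 33/27560 + 48779/(-6044) = 33*(1/27560) + 48779*(-1/6044) = 33/27560 - 48779/6044 = -336037447/41643160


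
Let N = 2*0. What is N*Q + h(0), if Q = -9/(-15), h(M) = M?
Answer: 0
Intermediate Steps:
N = 0
Q = ⅗ (Q = -9*(-1/15) = ⅗ ≈ 0.60000)
N*Q + h(0) = 0*(⅗) + 0 = 0 + 0 = 0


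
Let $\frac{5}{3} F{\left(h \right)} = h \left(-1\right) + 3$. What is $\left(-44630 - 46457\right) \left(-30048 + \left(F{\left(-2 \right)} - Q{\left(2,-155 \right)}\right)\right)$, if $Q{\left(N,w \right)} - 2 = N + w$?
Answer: $2722954778$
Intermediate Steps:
$Q{\left(N,w \right)} = 2 + N + w$ ($Q{\left(N,w \right)} = 2 + \left(N + w\right) = 2 + N + w$)
$F{\left(h \right)} = \frac{9}{5} - \frac{3 h}{5}$ ($F{\left(h \right)} = \frac{3 \left(h \left(-1\right) + 3\right)}{5} = \frac{3 \left(- h + 3\right)}{5} = \frac{3 \left(3 - h\right)}{5} = \frac{9}{5} - \frac{3 h}{5}$)
$\left(-44630 - 46457\right) \left(-30048 + \left(F{\left(-2 \right)} - Q{\left(2,-155 \right)}\right)\right) = \left(-44630 - 46457\right) \left(-30048 + \left(\left(\frac{9}{5} - - \frac{6}{5}\right) - \left(2 + 2 - 155\right)\right)\right) = - 91087 \left(-30048 + \left(\left(\frac{9}{5} + \frac{6}{5}\right) - -151\right)\right) = - 91087 \left(-30048 + \left(3 + 151\right)\right) = - 91087 \left(-30048 + 154\right) = \left(-91087\right) \left(-29894\right) = 2722954778$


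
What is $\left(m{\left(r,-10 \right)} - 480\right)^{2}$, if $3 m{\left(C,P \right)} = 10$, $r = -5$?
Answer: $\frac{2044900}{9} \approx 2.2721 \cdot 10^{5}$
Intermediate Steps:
$m{\left(C,P \right)} = \frac{10}{3}$ ($m{\left(C,P \right)} = \frac{1}{3} \cdot 10 = \frac{10}{3}$)
$\left(m{\left(r,-10 \right)} - 480\right)^{2} = \left(\frac{10}{3} - 480\right)^{2} = \left(- \frac{1430}{3}\right)^{2} = \frac{2044900}{9}$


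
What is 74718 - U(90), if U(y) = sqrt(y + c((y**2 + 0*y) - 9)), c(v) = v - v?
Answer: 74718 - 3*sqrt(10) ≈ 74709.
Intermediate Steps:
c(v) = 0
U(y) = sqrt(y) (U(y) = sqrt(y + 0) = sqrt(y))
74718 - U(90) = 74718 - sqrt(90) = 74718 - 3*sqrt(10)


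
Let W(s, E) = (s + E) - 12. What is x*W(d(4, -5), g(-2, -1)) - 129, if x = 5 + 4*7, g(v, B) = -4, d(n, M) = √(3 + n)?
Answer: -657 + 33*√7 ≈ -569.69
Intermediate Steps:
W(s, E) = -12 + E + s (W(s, E) = (E + s) - 12 = -12 + E + s)
x = 33 (x = 5 + 28 = 33)
x*W(d(4, -5), g(-2, -1)) - 129 = 33*(-12 - 4 + √(3 + 4)) - 129 = 33*(-12 - 4 + √7) - 129 = 33*(-16 + √7) - 129 = (-528 + 33*√7) - 129 = -657 + 33*√7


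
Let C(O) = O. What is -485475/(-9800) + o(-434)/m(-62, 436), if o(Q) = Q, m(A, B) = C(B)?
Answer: 2074139/42728 ≈ 48.543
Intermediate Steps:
m(A, B) = B
-485475/(-9800) + o(-434)/m(-62, 436) = -485475/(-9800) - 434/436 = -485475*(-1/9800) - 434*1/436 = 19419/392 - 217/218 = 2074139/42728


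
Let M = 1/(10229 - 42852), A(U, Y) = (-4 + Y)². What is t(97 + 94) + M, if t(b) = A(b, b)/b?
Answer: 1140793496/6230993 ≈ 183.08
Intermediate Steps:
t(b) = (-4 + b)²/b
M = -1/32623 (M = 1/(-32623) = -1/32623 ≈ -3.0653e-5)
t(97 + 94) + M = (-4 + (97 + 94))²/(97 + 94) - 1/32623 = (-4 + 191)²/191 - 1/32623 = (1/191)*187² - 1/32623 = (1/191)*34969 - 1/32623 = 34969/191 - 1/32623 = 1140793496/6230993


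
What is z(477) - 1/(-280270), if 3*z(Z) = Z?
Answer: 44562931/280270 ≈ 159.00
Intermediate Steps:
z(Z) = Z/3
z(477) - 1/(-280270) = (⅓)*477 - 1/(-280270) = 159 - 1*(-1/280270) = 159 + 1/280270 = 44562931/280270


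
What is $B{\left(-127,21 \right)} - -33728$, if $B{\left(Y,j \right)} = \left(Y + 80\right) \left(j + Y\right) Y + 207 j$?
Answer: $-594639$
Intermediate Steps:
$B{\left(Y,j \right)} = 207 j + Y \left(80 + Y\right) \left(Y + j\right)$ ($B{\left(Y,j \right)} = \left(80 + Y\right) \left(Y + j\right) Y + 207 j = Y \left(80 + Y\right) \left(Y + j\right) + 207 j = 207 j + Y \left(80 + Y\right) \left(Y + j\right)$)
$B{\left(-127,21 \right)} - -33728 = \left(\left(-127\right)^{3} + 80 \left(-127\right)^{2} + 207 \cdot 21 + 21 \left(-127\right)^{2} + 80 \left(-127\right) 21\right) - -33728 = \left(-2048383 + 80 \cdot 16129 + 4347 + 21 \cdot 16129 - 213360\right) + 33728 = \left(-2048383 + 1290320 + 4347 + 338709 - 213360\right) + 33728 = -628367 + 33728 = -594639$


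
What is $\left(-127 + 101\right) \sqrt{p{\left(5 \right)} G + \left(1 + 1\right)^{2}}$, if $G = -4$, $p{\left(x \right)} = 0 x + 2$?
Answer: $- 52 i \approx - 52.0 i$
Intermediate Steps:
$p{\left(x \right)} = 2$ ($p{\left(x \right)} = 0 + 2 = 2$)
$\left(-127 + 101\right) \sqrt{p{\left(5 \right)} G + \left(1 + 1\right)^{2}} = \left(-127 + 101\right) \sqrt{2 \left(-4\right) + \left(1 + 1\right)^{2}} = - 26 \sqrt{-8 + 2^{2}} = - 26 \sqrt{-8 + 4} = - 26 \sqrt{-4} = - 26 \cdot 2 i = - 52 i$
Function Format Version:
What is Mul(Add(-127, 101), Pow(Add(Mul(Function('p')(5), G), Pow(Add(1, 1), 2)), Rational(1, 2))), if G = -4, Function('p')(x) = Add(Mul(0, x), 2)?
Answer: Mul(-52, I) ≈ Mul(-52.000, I)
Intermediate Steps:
Function('p')(x) = 2 (Function('p')(x) = Add(0, 2) = 2)
Mul(Add(-127, 101), Pow(Add(Mul(Function('p')(5), G), Pow(Add(1, 1), 2)), Rational(1, 2))) = Mul(Add(-127, 101), Pow(Add(Mul(2, -4), Pow(Add(1, 1), 2)), Rational(1, 2))) = Mul(-26, Pow(Add(-8, Pow(2, 2)), Rational(1, 2))) = Mul(-26, Pow(Add(-8, 4), Rational(1, 2))) = Mul(-26, Pow(-4, Rational(1, 2))) = Mul(-26, Mul(2, I)) = Mul(-52, I)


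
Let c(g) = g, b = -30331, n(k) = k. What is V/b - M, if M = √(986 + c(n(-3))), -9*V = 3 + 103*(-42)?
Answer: -1441/90993 - √983 ≈ -31.369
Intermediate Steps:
V = 1441/3 (V = -(3 + 103*(-42))/9 = -(3 - 4326)/9 = -⅑*(-4323) = 1441/3 ≈ 480.33)
M = √983 (M = √(986 - 3) = √983 ≈ 31.353)
V/b - M = (1441/3)/(-30331) - √983 = (1441/3)*(-1/30331) - √983 = -1441/90993 - √983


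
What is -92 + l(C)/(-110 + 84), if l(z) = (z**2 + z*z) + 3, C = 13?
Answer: -2733/26 ≈ -105.12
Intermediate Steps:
l(z) = 3 + 2*z**2 (l(z) = (z**2 + z**2) + 3 = 2*z**2 + 3 = 3 + 2*z**2)
-92 + l(C)/(-110 + 84) = -92 + (3 + 2*13**2)/(-110 + 84) = -92 + (3 + 2*169)/(-26) = -92 + (3 + 338)*(-1/26) = -92 + 341*(-1/26) = -92 - 341/26 = -2733/26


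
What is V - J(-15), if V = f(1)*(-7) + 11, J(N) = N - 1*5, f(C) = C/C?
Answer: 24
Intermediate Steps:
f(C) = 1
J(N) = -5 + N (J(N) = N - 5 = -5 + N)
V = 4 (V = 1*(-7) + 11 = -7 + 11 = 4)
V - J(-15) = 4 - (-5 - 15) = 4 - 1*(-20) = 4 + 20 = 24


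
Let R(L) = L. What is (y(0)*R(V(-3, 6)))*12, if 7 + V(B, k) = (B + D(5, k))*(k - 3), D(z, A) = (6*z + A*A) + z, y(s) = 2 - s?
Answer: 4728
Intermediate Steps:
D(z, A) = A² + 7*z (D(z, A) = (6*z + A²) + z = (A² + 6*z) + z = A² + 7*z)
V(B, k) = -7 + (-3 + k)*(35 + B + k²) (V(B, k) = -7 + (B + (k² + 7*5))*(k - 3) = -7 + (B + (k² + 35))*(-3 + k) = -7 + (B + (35 + k²))*(-3 + k) = -7 + (35 + B + k²)*(-3 + k) = -7 + (-3 + k)*(35 + B + k²))
(y(0)*R(V(-3, 6)))*12 = ((2 - 1*0)*(-112 - 3*(-3) - 3*6² - 3*6 + 6*(35 + 6²)))*12 = ((2 + 0)*(-112 + 9 - 3*36 - 18 + 6*(35 + 36)))*12 = (2*(-112 + 9 - 108 - 18 + 6*71))*12 = (2*(-112 + 9 - 108 - 18 + 426))*12 = (2*197)*12 = 394*12 = 4728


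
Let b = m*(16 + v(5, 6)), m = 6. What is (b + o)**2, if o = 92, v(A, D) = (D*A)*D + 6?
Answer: 1700416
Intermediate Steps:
v(A, D) = 6 + A*D**2 (v(A, D) = (A*D)*D + 6 = A*D**2 + 6 = 6 + A*D**2)
b = 1212 (b = 6*(16 + (6 + 5*6**2)) = 6*(16 + (6 + 5*36)) = 6*(16 + (6 + 180)) = 6*(16 + 186) = 6*202 = 1212)
(b + o)**2 = (1212 + 92)**2 = 1304**2 = 1700416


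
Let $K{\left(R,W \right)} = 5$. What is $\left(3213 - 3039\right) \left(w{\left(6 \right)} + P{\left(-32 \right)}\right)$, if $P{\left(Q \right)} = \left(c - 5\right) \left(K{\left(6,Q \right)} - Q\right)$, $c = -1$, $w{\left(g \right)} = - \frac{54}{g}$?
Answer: $-40194$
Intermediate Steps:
$P{\left(Q \right)} = -30 + 6 Q$ ($P{\left(Q \right)} = \left(-1 - 5\right) \left(5 - Q\right) = - 6 \left(5 - Q\right) = -30 + 6 Q$)
$\left(3213 - 3039\right) \left(w{\left(6 \right)} + P{\left(-32 \right)}\right) = \left(3213 - 3039\right) \left(- \frac{54}{6} + \left(-30 + 6 \left(-32\right)\right)\right) = 174 \left(\left(-54\right) \frac{1}{6} - 222\right) = 174 \left(-9 - 222\right) = 174 \left(-231\right) = -40194$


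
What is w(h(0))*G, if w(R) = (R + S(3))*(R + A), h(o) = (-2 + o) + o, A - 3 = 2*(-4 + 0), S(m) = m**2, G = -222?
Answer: 10878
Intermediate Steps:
A = -5 (A = 3 + 2*(-4 + 0) = 3 + 2*(-4) = 3 - 8 = -5)
h(o) = -2 + 2*o
w(R) = (-5 + R)*(9 + R) (w(R) = (R + 3**2)*(R - 5) = (R + 9)*(-5 + R) = (9 + R)*(-5 + R) = (-5 + R)*(9 + R))
w(h(0))*G = (-45 + (-2 + 2*0)**2 + 4*(-2 + 2*0))*(-222) = (-45 + (-2 + 0)**2 + 4*(-2 + 0))*(-222) = (-45 + (-2)**2 + 4*(-2))*(-222) = (-45 + 4 - 8)*(-222) = -49*(-222) = 10878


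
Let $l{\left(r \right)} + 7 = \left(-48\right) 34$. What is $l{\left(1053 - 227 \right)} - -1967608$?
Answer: $1965969$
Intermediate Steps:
$l{\left(r \right)} = -1639$ ($l{\left(r \right)} = -7 - 1632 = -1639$)
$l{\left(1053 - 227 \right)} - -1967608 = -1639 - -1967608 = -1639 + 1967608 = 1965969$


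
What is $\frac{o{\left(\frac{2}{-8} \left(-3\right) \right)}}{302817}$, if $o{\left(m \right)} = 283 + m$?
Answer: $\frac{1135}{1211268} \approx 0.00093703$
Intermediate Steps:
$\frac{o{\left(\frac{2}{-8} \left(-3\right) \right)}}{302817} = \frac{283 + \frac{2}{-8} \left(-3\right)}{302817} = \left(283 + 2 \left(- \frac{1}{8}\right) \left(-3\right)\right) \frac{1}{302817} = \left(283 - - \frac{3}{4}\right) \frac{1}{302817} = \left(283 + \frac{3}{4}\right) \frac{1}{302817} = \frac{1135}{4} \cdot \frac{1}{302817} = \frac{1135}{1211268}$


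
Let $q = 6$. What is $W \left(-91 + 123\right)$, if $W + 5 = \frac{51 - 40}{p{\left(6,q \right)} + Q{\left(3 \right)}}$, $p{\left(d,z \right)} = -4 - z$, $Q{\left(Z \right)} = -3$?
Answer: $- \frac{2432}{13} \approx -187.08$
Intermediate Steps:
$W = - \frac{76}{13}$ ($W = -5 + \frac{51 - 40}{\left(-4 - 6\right) - 3} = -5 + \frac{11}{\left(-4 - 6\right) - 3} = -5 + \frac{11}{-10 - 3} = -5 + \frac{11}{-13} = -5 + 11 \left(- \frac{1}{13}\right) = -5 - \frac{11}{13} = - \frac{76}{13} \approx -5.8462$)
$W \left(-91 + 123\right) = - \frac{76 \left(-91 + 123\right)}{13} = \left(- \frac{76}{13}\right) 32 = - \frac{2432}{13}$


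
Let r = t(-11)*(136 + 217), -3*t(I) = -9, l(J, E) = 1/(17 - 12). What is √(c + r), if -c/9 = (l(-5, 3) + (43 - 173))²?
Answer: I*√3764334/5 ≈ 388.04*I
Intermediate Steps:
l(J, E) = ⅕ (l(J, E) = 1/5 = ⅕)
t(I) = 3 (t(I) = -⅓*(-9) = 3)
c = -3790809/25 (c = -9*(⅕ + (43 - 173))² = -9*(⅕ - 130)² = -9*(-649/5)² = -9*421201/25 = -3790809/25 ≈ -1.5163e+5)
r = 1059 (r = 3*(136 + 217) = 3*353 = 1059)
√(c + r) = √(-3790809/25 + 1059) = √(-3764334/25) = I*√3764334/5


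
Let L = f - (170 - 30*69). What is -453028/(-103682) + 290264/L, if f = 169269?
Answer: 53819750890/8873572129 ≈ 6.0652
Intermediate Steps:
L = 171169 (L = 169269 - (170 - 30*69) = 169269 - (170 - 2070) = 169269 - 1*(-1900) = 169269 + 1900 = 171169)
-453028/(-103682) + 290264/L = -453028/(-103682) + 290264/171169 = -453028*(-1/103682) + 290264*(1/171169) = 226514/51841 + 290264/171169 = 53819750890/8873572129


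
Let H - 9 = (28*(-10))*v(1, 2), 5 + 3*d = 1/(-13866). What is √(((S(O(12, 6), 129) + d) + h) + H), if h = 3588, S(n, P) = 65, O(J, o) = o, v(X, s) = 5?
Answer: √434585144590/13866 ≈ 47.543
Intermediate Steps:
d = -69331/41598 (d = -5/3 + (⅓)/(-13866) = -5/3 + (⅓)*(-1/13866) = -5/3 - 1/41598 = -69331/41598 ≈ -1.6667)
H = -1391 (H = 9 + (28*(-10))*5 = 9 - 280*5 = 9 - 1400 = -1391)
√(((S(O(12, 6), 129) + d) + h) + H) = √(((65 - 69331/41598) + 3588) - 1391) = √((2634539/41598 + 3588) - 1391) = √(151888163/41598 - 1391) = √(94025345/41598) = √434585144590/13866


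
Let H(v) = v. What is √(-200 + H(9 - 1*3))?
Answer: I*√194 ≈ 13.928*I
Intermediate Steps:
√(-200 + H(9 - 1*3)) = √(-200 + (9 - 1*3)) = √(-200 + (9 - 3)) = √(-200 + 6) = √(-194) = I*√194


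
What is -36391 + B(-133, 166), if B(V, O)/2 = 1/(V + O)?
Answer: -1200901/33 ≈ -36391.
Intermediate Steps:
B(V, O) = 2/(O + V) (B(V, O) = 2/(V + O) = 2/(O + V))
-36391 + B(-133, 166) = -36391 + 2/(166 - 133) = -36391 + 2/33 = -1200901/33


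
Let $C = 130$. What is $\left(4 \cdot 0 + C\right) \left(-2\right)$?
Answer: $-260$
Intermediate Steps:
$\left(4 \cdot 0 + C\right) \left(-2\right) = \left(4 \cdot 0 + 130\right) \left(-2\right) = \left(0 + 130\right) \left(-2\right) = 130 \left(-2\right) = -260$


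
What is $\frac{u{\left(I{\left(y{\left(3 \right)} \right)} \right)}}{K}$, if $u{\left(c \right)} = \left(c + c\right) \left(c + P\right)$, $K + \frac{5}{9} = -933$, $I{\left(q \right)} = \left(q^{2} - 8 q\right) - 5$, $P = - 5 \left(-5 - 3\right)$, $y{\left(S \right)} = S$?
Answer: $\frac{3600}{4201} \approx 0.85694$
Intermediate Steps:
$P = 40$ ($P = \left(-5\right) \left(-8\right) = 40$)
$I{\left(q \right)} = -5 + q^{2} - 8 q$
$K = - \frac{8402}{9}$ ($K = - \frac{5}{9} - 933 = - \frac{8402}{9} \approx -933.56$)
$u{\left(c \right)} = 2 c \left(40 + c\right)$ ($u{\left(c \right)} = \left(c + c\right) \left(c + 40\right) = 2 c \left(40 + c\right)$)
$\frac{u{\left(I{\left(y{\left(3 \right)} \right)} \right)}}{K} = \frac{2 \left(-5 + 3^{2} - 24\right) \left(40 - \left(29 - 9\right)\right)}{- \frac{8402}{9}} = 2 \left(-5 + 9 - 24\right) \left(40 - 20\right) \left(- \frac{9}{8402}\right) = 2 \left(-20\right) \left(40 - 20\right) \left(- \frac{9}{8402}\right) = 2 \left(-20\right) 20 \left(- \frac{9}{8402}\right) = \left(-800\right) \left(- \frac{9}{8402}\right) = \frac{3600}{4201}$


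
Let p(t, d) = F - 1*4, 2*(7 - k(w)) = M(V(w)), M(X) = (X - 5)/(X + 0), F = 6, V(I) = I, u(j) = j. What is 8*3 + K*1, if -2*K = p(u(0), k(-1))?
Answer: 23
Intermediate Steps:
M(X) = (-5 + X)/X
k(w) = 7 - (-5 + w)/(2*w)
p(t, d) = 2 (p(t, d) = 6 - 1*4 = 6 - 4 = 2)
K = -1 (K = -1/2*2 = -1)
8*3 + K*1 = 8*3 - 1*1 = 24 - 1 = 23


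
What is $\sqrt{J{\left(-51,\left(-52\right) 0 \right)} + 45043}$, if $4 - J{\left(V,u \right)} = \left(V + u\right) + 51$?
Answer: $\sqrt{45047} \approx 212.24$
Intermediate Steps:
$J{\left(V,u \right)} = -47 - V - u$ ($J{\left(V,u \right)} = 4 - \left(\left(V + u\right) + 51\right) = 4 - \left(51 + V + u\right) = -47 - V - u$)
$\sqrt{J{\left(-51,\left(-52\right) 0 \right)} + 45043} = \sqrt{\left(-47 - -51 - \left(-52\right) 0\right) + 45043} = \sqrt{\left(-47 + 51 - 0\right) + 45043} = \sqrt{\left(-47 + 51 + 0\right) + 45043} = \sqrt{4 + 45043} = \sqrt{45047}$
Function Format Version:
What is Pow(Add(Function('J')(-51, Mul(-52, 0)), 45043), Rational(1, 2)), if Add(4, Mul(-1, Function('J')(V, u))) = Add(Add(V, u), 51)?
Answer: Pow(45047, Rational(1, 2)) ≈ 212.24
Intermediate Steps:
Function('J')(V, u) = Add(-47, Mul(-1, V), Mul(-1, u)) (Function('J')(V, u) = Add(4, Mul(-1, Add(Add(V, u), 51))) = Add(4, Mul(-1, Add(51, V, u))) = Add(4, Add(-51, Mul(-1, V), Mul(-1, u))) = Add(-47, Mul(-1, V), Mul(-1, u)))
Pow(Add(Function('J')(-51, Mul(-52, 0)), 45043), Rational(1, 2)) = Pow(Add(Add(-47, Mul(-1, -51), Mul(-1, Mul(-52, 0))), 45043), Rational(1, 2)) = Pow(Add(Add(-47, 51, Mul(-1, 0)), 45043), Rational(1, 2)) = Pow(Add(Add(-47, 51, 0), 45043), Rational(1, 2)) = Pow(Add(4, 45043), Rational(1, 2)) = Pow(45047, Rational(1, 2))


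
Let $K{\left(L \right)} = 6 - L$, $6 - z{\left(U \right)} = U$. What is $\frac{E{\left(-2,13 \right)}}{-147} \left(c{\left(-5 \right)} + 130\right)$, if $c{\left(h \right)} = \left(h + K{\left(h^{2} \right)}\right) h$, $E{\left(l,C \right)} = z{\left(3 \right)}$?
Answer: $- \frac{250}{49} \approx -5.102$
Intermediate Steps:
$z{\left(U \right)} = 6 - U$
$E{\left(l,C \right)} = 3$ ($E{\left(l,C \right)} = 6 - 3 = 3$)
$c{\left(h \right)} = h \left(6 + h - h^{2}\right)$ ($c{\left(h \right)} = \left(h - \left(-6 + h^{2}\right)\right) h = \left(6 + h - h^{2}\right) h = h \left(6 + h - h^{2}\right)$)
$\frac{E{\left(-2,13 \right)}}{-147} \left(c{\left(-5 \right)} + 130\right) = \frac{3}{-147} \left(- 5 \left(6 - 5 - \left(-5\right)^{2}\right) + 130\right) = 3 \left(- \frac{1}{147}\right) \left(- 5 \left(6 - 5 - 25\right) + 130\right) = - \frac{- 5 \left(6 - 5 - 25\right) + 130}{49} = - \frac{\left(-5\right) \left(-24\right) + 130}{49} = - \frac{120 + 130}{49} = \left(- \frac{1}{49}\right) 250 = - \frac{250}{49}$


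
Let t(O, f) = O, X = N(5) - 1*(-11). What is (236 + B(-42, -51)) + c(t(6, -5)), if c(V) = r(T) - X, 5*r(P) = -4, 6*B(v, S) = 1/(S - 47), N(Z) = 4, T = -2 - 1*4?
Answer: 647383/2940 ≈ 220.20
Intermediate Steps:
T = -6 (T = -2 - 4 = -6)
B(v, S) = 1/(6*(-47 + S)) (B(v, S) = 1/(6*(S - 47)) = 1/(6*(-47 + S)))
X = 15 (X = 4 - 1*(-11) = 4 + 11 = 15)
r(P) = -4/5 (r(P) = (1/5)*(-4) = -4/5)
c(V) = -79/5 (c(V) = -4/5 - 1*15 = -4/5 - 15 = -79/5)
(236 + B(-42, -51)) + c(t(6, -5)) = (236 + 1/(6*(-47 - 51))) - 79/5 = (236 + (1/6)/(-98)) - 79/5 = (236 + (1/6)*(-1/98)) - 79/5 = (236 - 1/588) - 79/5 = 138767/588 - 79/5 = 647383/2940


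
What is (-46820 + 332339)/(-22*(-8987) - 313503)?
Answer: -285519/115789 ≈ -2.4659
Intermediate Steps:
(-46820 + 332339)/(-22*(-8987) - 313503) = 285519/(197714 - 313503) = 285519/(-115789) = 285519*(-1/115789) = -285519/115789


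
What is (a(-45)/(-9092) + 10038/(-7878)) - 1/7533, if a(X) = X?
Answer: -114150680719/89927417268 ≈ -1.2694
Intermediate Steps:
(a(-45)/(-9092) + 10038/(-7878)) - 1/7533 = (-45/(-9092) + 10038/(-7878)) - 1/7533 = (-45*(-1/9092) + 10038*(-1/7878)) - 1*1/7533 = (45/9092 - 1673/1313) - 1/7533 = -15151831/11937796 - 1/7533 = -114150680719/89927417268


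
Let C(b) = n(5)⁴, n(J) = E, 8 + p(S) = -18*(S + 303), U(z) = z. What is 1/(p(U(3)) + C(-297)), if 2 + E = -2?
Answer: -1/5260 ≈ -0.00019011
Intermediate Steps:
E = -4 (E = -2 - 2 = -4)
p(S) = -5462 - 18*S (p(S) = -8 - 18*(S + 303) = -8 - 18*(303 + S) = -8 + (-5454 - 18*S) = -5462 - 18*S)
n(J) = -4
C(b) = 256 (C(b) = (-4)⁴ = 256)
1/(p(U(3)) + C(-297)) = 1/((-5462 - 18*3) + 256) = 1/((-5462 - 54) + 256) = 1/(-5516 + 256) = 1/(-5260) = -1/5260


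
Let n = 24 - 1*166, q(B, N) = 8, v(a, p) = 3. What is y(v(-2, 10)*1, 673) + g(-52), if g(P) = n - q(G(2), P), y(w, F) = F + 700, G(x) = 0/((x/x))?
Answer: 1223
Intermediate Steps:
G(x) = 0 (G(x) = 0/1 = 0*1 = 0)
y(w, F) = 700 + F
n = -142 (n = 24 - 166 = -142)
g(P) = -150 (g(P) = -142 - 1*8 = -142 - 8 = -150)
y(v(-2, 10)*1, 673) + g(-52) = (700 + 673) - 150 = 1373 - 150 = 1223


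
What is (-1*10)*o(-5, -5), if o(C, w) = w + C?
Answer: 100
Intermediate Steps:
o(C, w) = C + w
(-1*10)*o(-5, -5) = (-1*10)*(-5 - 5) = -10*(-10) = 100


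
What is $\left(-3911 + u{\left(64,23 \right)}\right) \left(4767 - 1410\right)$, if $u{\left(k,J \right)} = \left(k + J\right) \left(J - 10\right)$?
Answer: $-9332460$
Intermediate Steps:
$u{\left(k,J \right)} = \left(-10 + J\right) \left(J + k\right)$ ($u{\left(k,J \right)} = \left(J + k\right) \left(-10 + J\right) = \left(-10 + J\right) \left(J + k\right)$)
$\left(-3911 + u{\left(64,23 \right)}\right) \left(4767 - 1410\right) = \left(-3911 + \left(23^{2} - 230 - 640 + 23 \cdot 64\right)\right) \left(4767 - 1410\right) = \left(-3911 + \left(529 - 230 - 640 + 1472\right)\right) 3357 = \left(-3911 + 1131\right) 3357 = \left(-2780\right) 3357 = -9332460$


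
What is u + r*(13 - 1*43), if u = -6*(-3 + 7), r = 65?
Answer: -1974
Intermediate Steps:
u = -24 (u = -6*4 = -24)
u + r*(13 - 1*43) = -24 + 65*(13 - 1*43) = -24 + 65*(13 - 43) = -24 + 65*(-30) = -24 - 1950 = -1974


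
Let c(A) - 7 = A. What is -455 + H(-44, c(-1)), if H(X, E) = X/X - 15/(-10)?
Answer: -905/2 ≈ -452.50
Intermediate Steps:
c(A) = 7 + A
H(X, E) = 5/2 (H(X, E) = 1 - 15*(-⅒) = 1 + 3/2 = 5/2)
-455 + H(-44, c(-1)) = -455 + 5/2 = -905/2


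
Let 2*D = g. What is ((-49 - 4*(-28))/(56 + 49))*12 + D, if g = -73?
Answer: -293/10 ≈ -29.300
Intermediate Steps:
D = -73/2 (D = (½)*(-73) = -73/2 ≈ -36.500)
((-49 - 4*(-28))/(56 + 49))*12 + D = ((-49 - 4*(-28))/(56 + 49))*12 - 73/2 = ((-49 + 112)/105)*12 - 73/2 = (63*(1/105))*12 - 73/2 = (⅗)*12 - 73/2 = 36/5 - 73/2 = -293/10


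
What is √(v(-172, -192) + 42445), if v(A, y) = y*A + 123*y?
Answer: √51853 ≈ 227.71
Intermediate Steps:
v(A, y) = 123*y + A*y (v(A, y) = A*y + 123*y = 123*y + A*y)
√(v(-172, -192) + 42445) = √(-192*(123 - 172) + 42445) = √(-192*(-49) + 42445) = √(9408 + 42445) = √51853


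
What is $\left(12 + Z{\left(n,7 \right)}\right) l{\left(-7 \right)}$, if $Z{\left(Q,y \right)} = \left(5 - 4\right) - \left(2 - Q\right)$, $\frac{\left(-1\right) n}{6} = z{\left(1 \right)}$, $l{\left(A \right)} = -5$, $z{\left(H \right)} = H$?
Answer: $-25$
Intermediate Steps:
$n = -6$ ($n = \left(-6\right) 1 = -6$)
$Z{\left(Q,y \right)} = -1 + Q$ ($Z{\left(Q,y \right)} = \left(5 - 4\right) + \left(-2 + Q\right) = 1 + \left(-2 + Q\right) = -1 + Q$)
$\left(12 + Z{\left(n,7 \right)}\right) l{\left(-7 \right)} = \left(12 - 7\right) \left(-5\right) = 5 \left(-5\right) = -25$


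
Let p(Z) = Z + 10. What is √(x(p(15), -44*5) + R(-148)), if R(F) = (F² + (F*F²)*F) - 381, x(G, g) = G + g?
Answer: 76*√83069 ≈ 21905.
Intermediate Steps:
p(Z) = 10 + Z
R(F) = -381 + F² + F⁴ (R(F) = (F² + F³*F) - 381 = (F² + F⁴) - 381 = -381 + F² + F⁴)
√(x(p(15), -44*5) + R(-148)) = √(((10 + 15) - 44*5) + (-381 + (-148)² + (-148)⁴)) = √((25 - 220) + (-381 + 21904 + 479785216)) = √(-195 + 479806739) = √479806544 = 76*√83069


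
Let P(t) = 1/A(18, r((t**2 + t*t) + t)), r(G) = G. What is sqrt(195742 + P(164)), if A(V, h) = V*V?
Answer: sqrt(63420409)/18 ≈ 442.43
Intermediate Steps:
A(V, h) = V**2
P(t) = 1/324 (P(t) = 1/(18**2) = 1/324)
sqrt(195742 + P(164)) = sqrt(195742 + 1/324) = sqrt(63420409/324) = sqrt(63420409)/18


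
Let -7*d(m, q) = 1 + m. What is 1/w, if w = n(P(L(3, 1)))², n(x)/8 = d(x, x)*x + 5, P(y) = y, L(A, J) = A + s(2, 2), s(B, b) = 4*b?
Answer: 49/602176 ≈ 8.1372e-5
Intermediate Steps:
L(A, J) = 8 + A (L(A, J) = A + 4*2 = A + 8 = 8 + A)
d(m, q) = -⅐ - m/7 (d(m, q) = -(1 + m)/7 = -⅐ - m/7)
n(x) = 40 + 8*x*(-⅐ - x/7) (n(x) = 8*((-⅐ - x/7)*x + 5) = 8*(x*(-⅐ - x/7) + 5) = 8*(5 + x*(-⅐ - x/7)) = 40 + 8*x*(-⅐ - x/7))
w = 602176/49 (w = (40 - 8*(8 + 3)*(1 + (8 + 3))/7)² = (40 - 8/7*11*(1 + 11))² = (40 - 8/7*11*12)² = (40 - 1056/7)² = (-776/7)² = 602176/49 ≈ 12289.)
1/w = 1/(602176/49) = 49/602176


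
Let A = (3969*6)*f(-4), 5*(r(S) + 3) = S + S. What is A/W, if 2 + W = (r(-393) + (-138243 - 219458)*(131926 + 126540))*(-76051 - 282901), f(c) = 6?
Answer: 357210/82965963850895351 ≈ 4.3055e-12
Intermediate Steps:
r(S) = -3 + 2*S/5 (r(S) = -3 + (S + S)/5 = -3 + (2*S)/5 = -3 + 2*S/5)
W = 165931927701790702/5 (W = -2 + ((-3 + (⅖)*(-393)) + (-138243 - 219458)*(131926 + 126540))*(-76051 - 282901) = -2 + ((-3 - 786/5) - 357701*258466)*(-358952) = -2 + (-801/5 - 92453546666)*(-358952) = -2 - 462267734131/5*(-358952) = -2 + 165931927701790712/5 = 165931927701790702/5 ≈ 3.3186e+16)
A = 142884 (A = (3969*6)*6 = 23814*6 = 142884)
A/W = 142884/(165931927701790702/5) = 142884*(5/165931927701790702) = 357210/82965963850895351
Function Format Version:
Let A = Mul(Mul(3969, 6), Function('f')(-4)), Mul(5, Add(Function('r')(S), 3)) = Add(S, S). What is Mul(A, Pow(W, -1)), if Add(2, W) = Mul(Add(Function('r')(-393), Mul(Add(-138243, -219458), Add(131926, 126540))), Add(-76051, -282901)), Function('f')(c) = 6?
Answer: Rational(357210, 82965963850895351) ≈ 4.3055e-12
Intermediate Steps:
Function('r')(S) = Add(-3, Mul(Rational(2, 5), S)) (Function('r')(S) = Add(-3, Mul(Rational(1, 5), Add(S, S))) = Add(-3, Mul(Rational(1, 5), Mul(2, S))) = Add(-3, Mul(Rational(2, 5), S)))
W = Rational(165931927701790702, 5) (W = Add(-2, Mul(Add(Add(-3, Mul(Rational(2, 5), -393)), Mul(Add(-138243, -219458), Add(131926, 126540))), Add(-76051, -282901))) = Add(-2, Mul(Add(Add(-3, Rational(-786, 5)), Mul(-357701, 258466)), -358952)) = Add(-2, Mul(Add(Rational(-801, 5), -92453546666), -358952)) = Add(-2, Mul(Rational(-462267734131, 5), -358952)) = Add(-2, Rational(165931927701790712, 5)) = Rational(165931927701790702, 5) ≈ 3.3186e+16)
A = 142884 (A = Mul(Mul(3969, 6), 6) = Mul(23814, 6) = 142884)
Mul(A, Pow(W, -1)) = Mul(142884, Pow(Rational(165931927701790702, 5), -1)) = Mul(142884, Rational(5, 165931927701790702)) = Rational(357210, 82965963850895351)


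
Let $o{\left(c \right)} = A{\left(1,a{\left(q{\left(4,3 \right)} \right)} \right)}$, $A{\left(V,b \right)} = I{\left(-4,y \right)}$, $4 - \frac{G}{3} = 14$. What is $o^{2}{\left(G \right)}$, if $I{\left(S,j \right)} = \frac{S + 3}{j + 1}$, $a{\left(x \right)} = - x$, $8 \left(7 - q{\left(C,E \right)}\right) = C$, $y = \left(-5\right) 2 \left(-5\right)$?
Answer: $\frac{1}{2601} \approx 0.00038447$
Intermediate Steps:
$y = 50$ ($y = \left(-10\right) \left(-5\right) = 50$)
$q{\left(C,E \right)} = 7 - \frac{C}{8}$
$G = -30$ ($G = 12 - 42 = -30$)
$I{\left(S,j \right)} = \frac{3 + S}{1 + j}$
$A{\left(V,b \right)} = - \frac{1}{51}$ ($A{\left(V,b \right)} = \frac{3 - 4}{1 + 50} = \frac{1}{51} \left(-1\right) = - \frac{1}{51}$)
$o{\left(c \right)} = - \frac{1}{51}$
$o^{2}{\left(G \right)} = \left(- \frac{1}{51}\right)^{2} = \frac{1}{2601}$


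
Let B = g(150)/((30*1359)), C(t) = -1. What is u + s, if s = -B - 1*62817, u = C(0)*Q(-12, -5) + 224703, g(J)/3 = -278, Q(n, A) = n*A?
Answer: 1099607809/6795 ≈ 1.6183e+5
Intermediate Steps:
Q(n, A) = A*n
g(J) = -834 (g(J) = 3*(-278) = -834)
B = -139/6795 (B = -834/(30*1359) = -834/40770 = -834*1/40770 = -139/6795 ≈ -0.020456)
u = 224643 (u = -(-5)*(-12) + 224703 = -1*60 + 224703 = -60 + 224703 = 224643)
s = -426841376/6795 (s = -1*(-139/6795) - 1*62817 = 139/6795 - 62817 = -426841376/6795 ≈ -62817.)
u + s = 224643 - 426841376/6795 = 1099607809/6795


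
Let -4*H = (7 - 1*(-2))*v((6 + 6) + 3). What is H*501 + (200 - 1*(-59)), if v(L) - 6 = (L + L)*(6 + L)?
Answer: -716672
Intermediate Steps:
v(L) = 6 + 2*L*(6 + L) (v(L) = 6 + (L + L)*(6 + L) = 6 + (2*L)*(6 + L) = 6 + 2*L*(6 + L))
H = -1431 (H = -(7 - 1*(-2))*(6 + 2*((6 + 6) + 3)² + 12*((6 + 6) + 3))/4 = -(7 + 2)*(6 + 2*(12 + 3)² + 12*(12 + 3))/4 = -9*(6 + 2*15² + 12*15)/4 = -9*(6 + 2*225 + 180)/4 = -9*(6 + 450 + 180)/4 = -9*636/4 = -¼*5724 = -1431)
H*501 + (200 - 1*(-59)) = -1431*501 + (200 - 1*(-59)) = -716931 + (200 + 59) = -716931 + 259 = -716672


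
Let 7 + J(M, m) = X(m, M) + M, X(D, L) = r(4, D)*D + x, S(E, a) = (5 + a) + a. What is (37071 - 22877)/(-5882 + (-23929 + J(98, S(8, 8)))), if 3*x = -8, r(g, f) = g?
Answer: -21291/44458 ≈ -0.47890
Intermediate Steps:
S(E, a) = 5 + 2*a
x = -8/3 (x = (⅓)*(-8) = -8/3 ≈ -2.6667)
X(D, L) = -8/3 + 4*D (X(D, L) = 4*D - 8/3 = -8/3 + 4*D)
J(M, m) = -29/3 + M + 4*m (J(M, m) = -7 + ((-8/3 + 4*m) + M) = -7 + (-8/3 + M + 4*m) = -29/3 + M + 4*m)
(37071 - 22877)/(-5882 + (-23929 + J(98, S(8, 8)))) = (37071 - 22877)/(-5882 + (-23929 + (-29/3 + 98 + 4*(5 + 2*8)))) = 14194/(-5882 + (-23929 + (-29/3 + 98 + 4*(5 + 16)))) = 14194/(-5882 + (-23929 + (-29/3 + 98 + 4*21))) = 14194/(-5882 + (-23929 + (-29/3 + 98 + 84))) = 14194/(-5882 + (-23929 + 517/3)) = 14194/(-5882 - 71270/3) = 14194/(-88916/3) = 14194*(-3/88916) = -21291/44458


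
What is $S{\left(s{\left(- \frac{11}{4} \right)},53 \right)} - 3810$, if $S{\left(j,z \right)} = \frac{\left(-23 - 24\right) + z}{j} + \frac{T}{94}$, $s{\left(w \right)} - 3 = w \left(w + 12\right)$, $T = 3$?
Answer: $- \frac{128580207}{33746} \approx -3810.2$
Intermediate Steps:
$s{\left(w \right)} = 3 + w \left(12 + w\right)$ ($s{\left(w \right)} = 3 + w \left(w + 12\right) = 3 + w \left(12 + w\right)$)
$S{\left(j,z \right)} = \frac{3}{94} + \frac{-47 + z}{j}$ ($S{\left(j,z \right)} = \frac{\left(-23 - 24\right) + z}{j} + \frac{3}{94} = \frac{-47 + z}{j} + 3 \cdot \frac{1}{94} = \frac{-47 + z}{j} + \frac{3}{94} = \frac{3}{94} + \frac{-47 + z}{j}$)
$S{\left(s{\left(- \frac{11}{4} \right)},53 \right)} - 3810 = \frac{-47 + 53 + \frac{3 \left(3 + \left(- \frac{11}{4}\right)^{2} + 12 \left(- \frac{11}{4}\right)\right)}{94}}{3 + \left(- \frac{11}{4}\right)^{2} + 12 \left(- \frac{11}{4}\right)} - 3810 = \frac{-47 + 53 + \frac{3 \left(3 + \frac{121}{16} - 33\right)}{94}}{3 + \frac{121}{16} - 33} - 3810 = \frac{-47 + 53 + \frac{3}{94} \left(- \frac{359}{16}\right)}{- \frac{359}{16}} - 3810 = - \frac{16 \left(-47 + 53 - \frac{1077}{1504}\right)}{359} - 3810 = \left(- \frac{16}{359}\right) \frac{7947}{1504} - 3810 = - \frac{7947}{33746} - 3810 = - \frac{128580207}{33746}$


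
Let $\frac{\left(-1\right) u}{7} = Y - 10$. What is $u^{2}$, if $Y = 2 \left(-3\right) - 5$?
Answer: $21609$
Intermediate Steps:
$Y = -11$ ($Y = -6 - 5 = -11$)
$u = 147$ ($u = - 7 \left(-11 - 10\right) = \left(-7\right) \left(-21\right) = 147$)
$u^{2} = 147^{2} = 21609$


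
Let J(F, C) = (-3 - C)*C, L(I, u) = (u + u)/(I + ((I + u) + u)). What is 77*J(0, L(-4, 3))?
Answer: 0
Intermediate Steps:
L(I, u) = 2*u/(2*I + 2*u) (L(I, u) = (2*u)/(I + (I + 2*u)) = (2*u)/(2*I + 2*u) = 2*u/(2*I + 2*u))
J(F, C) = C*(-3 - C)
77*J(0, L(-4, 3)) = 77*(-3/(-4 + 3)*(3 + 3/(-4 + 3))) = 77*(-3/(-1)*(3 + 3/(-1))) = 77*(-3*(-1)*(3 + 3*(-1))) = 77*(-1*(-3)*(3 - 3)) = 77*(-1*(-3)*0) = 77*0 = 0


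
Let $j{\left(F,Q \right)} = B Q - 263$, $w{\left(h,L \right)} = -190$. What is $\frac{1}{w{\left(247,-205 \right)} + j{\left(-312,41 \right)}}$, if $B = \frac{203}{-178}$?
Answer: $- \frac{178}{88957} \approx -0.002001$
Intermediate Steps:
$B = - \frac{203}{178}$ ($B = 203 \left(- \frac{1}{178}\right) = - \frac{203}{178} \approx -1.1404$)
$j{\left(F,Q \right)} = -263 - \frac{203 Q}{178}$ ($j{\left(F,Q \right)} = - \frac{203 Q}{178} - 263 = -263 - \frac{203 Q}{178}$)
$\frac{1}{w{\left(247,-205 \right)} + j{\left(-312,41 \right)}} = \frac{1}{-190 - \frac{55137}{178}} = \frac{1}{- \frac{88957}{178}} = - \frac{178}{88957}$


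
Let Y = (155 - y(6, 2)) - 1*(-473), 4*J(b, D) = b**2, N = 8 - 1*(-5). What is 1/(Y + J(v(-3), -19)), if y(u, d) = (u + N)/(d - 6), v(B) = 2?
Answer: 4/2535 ≈ 0.0015779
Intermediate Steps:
N = 13 (N = 8 + 5 = 13)
y(u, d) = (13 + u)/(-6 + d) (y(u, d) = (u + 13)/(d - 6) = (13 + u)/(-6 + d))
J(b, D) = b**2/4
Y = 2531/4 (Y = (155 - (13 + 6)/(-6 + 2)) - 1*(-473) = (155 - 19/(-4)) + 473 = (155 - (-1)*19/4) + 473 = (155 - 1*(-19/4)) + 473 = (155 + 19/4) + 473 = 639/4 + 473 = 2531/4 ≈ 632.75)
1/(Y + J(v(-3), -19)) = 1/(2531/4 + (1/4)*2**2) = 1/(2531/4 + (1/4)*4) = 1/(2531/4 + 1) = 1/(2535/4) = 4/2535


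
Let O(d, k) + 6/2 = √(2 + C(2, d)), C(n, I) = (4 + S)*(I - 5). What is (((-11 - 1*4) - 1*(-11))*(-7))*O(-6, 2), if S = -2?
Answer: -84 + 56*I*√5 ≈ -84.0 + 125.22*I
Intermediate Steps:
C(n, I) = -10 + 2*I (C(n, I) = (4 - 2)*(I - 5) = 2*(-5 + I) = -10 + 2*I)
O(d, k) = -3 + √(-8 + 2*d) (O(d, k) = -3 + √(2 + (-10 + 2*d)) = -3 + √(-8 + 2*d))
(((-11 - 1*4) - 1*(-11))*(-7))*O(-6, 2) = (((-11 - 1*4) - 1*(-11))*(-7))*(-3 + √(-8 + 2*(-6))) = (((-11 - 4) + 11)*(-7))*(-3 + √(-8 - 12)) = ((-15 + 11)*(-7))*(-3 + √(-20)) = (-4*(-7))*(-3 + 2*I*√5) = 28*(-3 + 2*I*√5) = -84 + 56*I*√5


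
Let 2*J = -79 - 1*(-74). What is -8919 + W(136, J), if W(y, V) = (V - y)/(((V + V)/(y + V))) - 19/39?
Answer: -4072799/780 ≈ -5221.5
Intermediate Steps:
J = -5/2 (J = (-79 - 1*(-74))/2 = (-79 + 74)/2 = (1/2)*(-5) = -5/2 ≈ -2.5000)
W(y, V) = -19/39 + (V + y)*(V - y)/(2*V) (W(y, V) = (V - y)/(((2*V)/(V + y))) - 19*1/39 = (V - y)/((2*V/(V + y))) - 19/39 = (V - y)*((V + y)/(2*V)) - 19/39 = (V + y)*(V - y)/(2*V) - 19/39 = -19/39 + (V + y)*(V - y)/(2*V))
-8919 + W(136, J) = -8919 + (-19/39 + (1/2)*(-5/2) - 1/2*136**2/(-5/2)) = -8919 + (-19/39 - 5/4 - 1/2*(-2/5)*18496) = -8919 + (-19/39 - 5/4 + 18496/5) = -8919 + 2884021/780 = -4072799/780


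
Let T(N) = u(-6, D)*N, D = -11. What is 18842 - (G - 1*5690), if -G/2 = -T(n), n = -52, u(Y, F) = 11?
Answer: 25676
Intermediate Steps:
T(N) = 11*N
G = -1144 (G = -(-2)*11*(-52) = -(-2)*(-572) = -2*572 = -1144)
18842 - (G - 1*5690) = 18842 - (-1144 - 1*5690) = 18842 - (-1144 - 5690) = 18842 - 1*(-6834) = 18842 + 6834 = 25676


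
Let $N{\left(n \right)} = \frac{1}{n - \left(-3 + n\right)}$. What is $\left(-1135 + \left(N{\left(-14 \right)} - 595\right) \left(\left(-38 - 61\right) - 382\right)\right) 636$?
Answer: $181196188$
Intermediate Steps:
$N{\left(n \right)} = \frac{1}{3}$
$\left(-1135 + \left(N{\left(-14 \right)} - 595\right) \left(\left(-38 - 61\right) - 382\right)\right) 636 = \left(-1135 + \left(\frac{1}{3} - 595\right) \left(\left(-38 - 61\right) - 382\right)\right) 636 = \left(-1135 - \frac{1784 \left(-99 - 382\right)}{3}\right) 636 = \left(-1135 - - \frac{858104}{3}\right) 636 = \left(-1135 + \frac{858104}{3}\right) 636 = \frac{854699}{3} \cdot 636 = 181196188$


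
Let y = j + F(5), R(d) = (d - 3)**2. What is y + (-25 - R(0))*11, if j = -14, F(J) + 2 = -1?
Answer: -391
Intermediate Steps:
F(J) = -3 (F(J) = -2 - 1 = -3)
R(d) = (-3 + d)**2
y = -17 (y = -14 - 3 = -17)
y + (-25 - R(0))*11 = -17 + (-25 - (-3 + 0)**2)*11 = -17 + (-25 - 1*(-3)**2)*11 = -17 + (-25 - 1*9)*11 = -17 + (-25 - 9)*11 = -17 - 34*11 = -17 - 374 = -391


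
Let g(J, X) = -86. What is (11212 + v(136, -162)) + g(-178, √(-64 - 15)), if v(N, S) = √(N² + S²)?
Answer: 11126 + 2*√11185 ≈ 11338.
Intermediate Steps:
(11212 + v(136, -162)) + g(-178, √(-64 - 15)) = (11212 + √(136² + (-162)²)) - 86 = (11212 + √(18496 + 26244)) - 86 = (11212 + √44740) - 86 = (11212 + 2*√11185) - 86 = 11126 + 2*√11185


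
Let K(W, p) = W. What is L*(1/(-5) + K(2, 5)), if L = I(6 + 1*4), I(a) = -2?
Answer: -18/5 ≈ -3.6000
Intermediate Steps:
L = -2
L*(1/(-5) + K(2, 5)) = -2*(1/(-5) + 2) = -2*(-1/5 + 2) = -2*9/5 = -18/5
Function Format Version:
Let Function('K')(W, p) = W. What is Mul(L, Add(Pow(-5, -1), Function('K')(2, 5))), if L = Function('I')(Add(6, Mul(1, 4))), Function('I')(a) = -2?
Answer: Rational(-18, 5) ≈ -3.6000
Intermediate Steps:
L = -2
Mul(L, Add(Pow(-5, -1), Function('K')(2, 5))) = Mul(-2, Add(Pow(-5, -1), 2)) = Mul(-2, Add(Rational(-1, 5), 2)) = Mul(-2, Rational(9, 5)) = Rational(-18, 5)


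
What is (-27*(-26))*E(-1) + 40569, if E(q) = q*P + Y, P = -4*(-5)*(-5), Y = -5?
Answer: 107259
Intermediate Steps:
P = -100 (P = 20*(-5) = -100)
E(q) = -5 - 100*q (E(q) = q*(-100) - 5 = -100*q - 5 = -5 - 100*q)
(-27*(-26))*E(-1) + 40569 = (-27*(-26))*(-5 - 100*(-1)) + 40569 = 702*(-5 + 100) + 40569 = 702*95 + 40569 = 66690 + 40569 = 107259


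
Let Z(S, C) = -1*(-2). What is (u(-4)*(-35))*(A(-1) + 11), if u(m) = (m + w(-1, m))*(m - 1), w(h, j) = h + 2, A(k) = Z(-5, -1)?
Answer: -6825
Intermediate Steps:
Z(S, C) = 2
A(k) = 2
w(h, j) = 2 + h
u(m) = (1 + m)*(-1 + m) (u(m) = (m + (2 - 1))*(m - 1) = (m + 1)*(-1 + m) = (1 + m)*(-1 + m))
(u(-4)*(-35))*(A(-1) + 11) = ((-1 + (-4)²)*(-35))*(2 + 11) = ((-1 + 16)*(-35))*13 = (15*(-35))*13 = -525*13 = -6825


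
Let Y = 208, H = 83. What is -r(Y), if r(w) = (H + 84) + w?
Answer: -375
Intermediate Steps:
r(w) = 167 + w (r(w) = (83 + 84) + w = 167 + w)
-r(Y) = -(167 + 208) = -1*375 = -375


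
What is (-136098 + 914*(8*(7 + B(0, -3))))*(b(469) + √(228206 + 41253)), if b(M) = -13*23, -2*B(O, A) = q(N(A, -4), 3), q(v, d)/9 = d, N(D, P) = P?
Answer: 54904174 - 183626*√269459 ≈ -4.0415e+7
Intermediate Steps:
q(v, d) = 9*d
B(O, A) = -27/2 (B(O, A) = -9*3/2 = -½*27 = -27/2)
b(M) = -299
(-136098 + 914*(8*(7 + B(0, -3))))*(b(469) + √(228206 + 41253)) = (-136098 + 914*(8*(7 - 27/2)))*(-299 + √(228206 + 41253)) = (-136098 + 914*(8*(-13/2)))*(-299 + √269459) = (-136098 + 914*(-52))*(-299 + √269459) = (-136098 - 47528)*(-299 + √269459) = -183626*(-299 + √269459) = 54904174 - 183626*√269459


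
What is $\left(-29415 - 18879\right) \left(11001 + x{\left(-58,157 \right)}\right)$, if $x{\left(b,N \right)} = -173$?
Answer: $-522927432$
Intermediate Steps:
$\left(-29415 - 18879\right) \left(11001 + x{\left(-58,157 \right)}\right) = \left(-29415 - 18879\right) \left(11001 - 173\right) = \left(-29415 - 18879\right) 10828 = \left(-48294\right) 10828 = -522927432$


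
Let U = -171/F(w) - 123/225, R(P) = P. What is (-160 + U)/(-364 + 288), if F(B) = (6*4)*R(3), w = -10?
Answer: 97753/45600 ≈ 2.1437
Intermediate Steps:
F(B) = 72 (F(B) = (6*4)*3 = 24*3 = 72)
U = -1753/600 (U = -171/72 - 123/225 = -171*1/72 - 123*1/225 = -19/8 - 41/75 = -1753/600 ≈ -2.9217)
(-160 + U)/(-364 + 288) = (-160 - 1753/600)/(-364 + 288) = -97753/600/(-76) = -97753/600*(-1/76) = 97753/45600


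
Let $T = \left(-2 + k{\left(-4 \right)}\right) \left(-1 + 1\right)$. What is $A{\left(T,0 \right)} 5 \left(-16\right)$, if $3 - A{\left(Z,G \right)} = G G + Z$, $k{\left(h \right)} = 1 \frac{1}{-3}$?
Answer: $-240$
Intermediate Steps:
$k{\left(h \right)} = - \frac{1}{3}$ ($k{\left(h \right)} = 1 \left(- \frac{1}{3}\right) = - \frac{1}{3}$)
$T = 0$ ($T = \left(-2 - \frac{1}{3}\right) \left(-1 + 1\right) = \left(- \frac{7}{3}\right) 0 = 0$)
$A{\left(Z,G \right)} = 3 - Z - G^{2}$ ($A{\left(Z,G \right)} = 3 - \left(G G + Z\right) = 3 - \left(G^{2} + Z\right) = 3 - \left(Z + G^{2}\right) = 3 - Z - G^{2}$)
$A{\left(T,0 \right)} 5 \left(-16\right) = \left(3 - 0 - 0^{2}\right) 5 \left(-16\right) = \left(3 + 0 - 0\right) 5 \left(-16\right) = \left(3 + 0 + 0\right) 5 \left(-16\right) = 3 \cdot 5 \left(-16\right) = 15 \left(-16\right) = -240$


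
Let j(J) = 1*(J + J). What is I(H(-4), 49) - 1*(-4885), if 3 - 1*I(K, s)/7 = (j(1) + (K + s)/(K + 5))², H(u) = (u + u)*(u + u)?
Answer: 22916459/4761 ≈ 4813.4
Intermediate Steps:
H(u) = 4*u² (H(u) = (2*u)*(2*u) = 4*u²)
j(J) = 2*J (j(J) = 1*(2*J) = 2*J)
I(K, s) = 21 - 7*(2 + (K + s)/(5 + K))² (I(K, s) = 21 - 7*(2*1 + (K + s)/(K + 5))² = 21 - 7*(2 + (K + s)/(5 + K))²)
I(H(-4), 49) - 1*(-4885) = (21 - 7*(10 + 49 + 3*(4*(-4)²))²/(5 + 4*(-4)²)²) - 1*(-4885) = (21 - 7*(10 + 49 + 3*(4*16))²/(5 + 4*16)²) + 4885 = (21 - 7*(10 + 49 + 3*64)²/(5 + 64)²) + 4885 = (21 - 7*(10 + 49 + 192)²/69²) + 4885 = (21 - 7*1/4761*251²) + 4885 = (21 - 7*1/4761*63001) + 4885 = (21 - 441007/4761) + 4885 = -341026/4761 + 4885 = 22916459/4761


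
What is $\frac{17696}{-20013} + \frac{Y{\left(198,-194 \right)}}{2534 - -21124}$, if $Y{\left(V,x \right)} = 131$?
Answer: $- \frac{6603655}{7515358} \approx -0.87869$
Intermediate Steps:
$\frac{17696}{-20013} + \frac{Y{\left(198,-194 \right)}}{2534 - -21124} = \frac{17696}{-20013} + \frac{131}{2534 - -21124} = 17696 \left(- \frac{1}{20013}\right) + \frac{131}{2534 + 21124} = - \frac{2528}{2859} + \frac{131}{23658} = - \frac{6603655}{7515358}$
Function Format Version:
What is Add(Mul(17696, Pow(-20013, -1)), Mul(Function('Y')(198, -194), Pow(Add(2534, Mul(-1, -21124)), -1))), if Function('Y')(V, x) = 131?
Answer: Rational(-6603655, 7515358) ≈ -0.87869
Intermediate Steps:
Add(Mul(17696, Pow(-20013, -1)), Mul(Function('Y')(198, -194), Pow(Add(2534, Mul(-1, -21124)), -1))) = Add(Mul(17696, Pow(-20013, -1)), Mul(131, Pow(Add(2534, Mul(-1, -21124)), -1))) = Add(Mul(17696, Rational(-1, 20013)), Mul(131, Pow(Add(2534, 21124), -1))) = Add(Rational(-2528, 2859), Mul(131, Pow(23658, -1))) = Add(Rational(-2528, 2859), Mul(131, Rational(1, 23658))) = Add(Rational(-2528, 2859), Rational(131, 23658)) = Rational(-6603655, 7515358)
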